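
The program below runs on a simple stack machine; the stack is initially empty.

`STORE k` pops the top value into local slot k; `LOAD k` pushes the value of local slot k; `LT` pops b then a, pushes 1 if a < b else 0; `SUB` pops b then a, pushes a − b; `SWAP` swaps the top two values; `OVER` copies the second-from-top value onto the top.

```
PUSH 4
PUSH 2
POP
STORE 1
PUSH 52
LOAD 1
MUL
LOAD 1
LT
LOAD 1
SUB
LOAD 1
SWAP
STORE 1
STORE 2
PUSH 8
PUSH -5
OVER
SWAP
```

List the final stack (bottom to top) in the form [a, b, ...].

PUSH 4  → 4
PUSH 2  → 4 2
POP     → 4
STORE 1 → (empty)
PUSH 52 → 52
LOAD 1  → 52 4
MUL     → 208
LOAD 1  → 208 4
LT      → 0
LOAD 1  → 0 4
SUB     → -4
LOAD 1  → -4 4
SWAP    → 4 -4
STORE 1 → 4
STORE 2 → (empty)
PUSH 8  → 8
PUSH -5 → 8 -5
OVER    → 8 -5 8
SWAP    → 8 8 -5

[8, 8, -5]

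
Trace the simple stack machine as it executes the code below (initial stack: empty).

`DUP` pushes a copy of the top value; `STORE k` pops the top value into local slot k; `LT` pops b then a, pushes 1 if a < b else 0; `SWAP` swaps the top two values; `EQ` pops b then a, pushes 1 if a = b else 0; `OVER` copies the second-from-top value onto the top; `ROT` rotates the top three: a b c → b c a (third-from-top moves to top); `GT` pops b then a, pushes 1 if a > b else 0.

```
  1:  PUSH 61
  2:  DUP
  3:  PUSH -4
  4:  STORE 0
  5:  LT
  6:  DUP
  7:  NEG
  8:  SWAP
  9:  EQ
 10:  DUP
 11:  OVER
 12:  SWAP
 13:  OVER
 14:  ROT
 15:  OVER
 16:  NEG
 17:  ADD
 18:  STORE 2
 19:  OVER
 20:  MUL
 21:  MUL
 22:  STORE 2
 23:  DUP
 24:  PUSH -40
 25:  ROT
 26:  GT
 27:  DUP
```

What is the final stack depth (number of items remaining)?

PUSH 61   [61]
DUP       [61, 61]
PUSH -4   [61, 61, -4]
STORE 0   [61, 61]
LT        [0]
DUP       [0, 0]
NEG       [0, 0]
SWAP      [0, 0]
EQ        [1]
DUP       [1, 1]
OVER      [1, 1, 1]
SWAP      [1, 1, 1]
OVER      [1, 1, 1, 1]
ROT       [1, 1, 1, 1]
OVER      [1, 1, 1, 1, 1]
NEG       [1, 1, 1, 1, -1]
ADD       [1, 1, 1, 0]
STORE 2   [1, 1, 1]
OVER      [1, 1, 1, 1]
MUL       [1, 1, 1]
MUL       [1, 1]
STORE 2   [1]
DUP       [1, 1]
PUSH -40  [1, 1, -40]
ROT       [1, -40, 1]
GT        [1, 0]
DUP       [1, 0, 0]

3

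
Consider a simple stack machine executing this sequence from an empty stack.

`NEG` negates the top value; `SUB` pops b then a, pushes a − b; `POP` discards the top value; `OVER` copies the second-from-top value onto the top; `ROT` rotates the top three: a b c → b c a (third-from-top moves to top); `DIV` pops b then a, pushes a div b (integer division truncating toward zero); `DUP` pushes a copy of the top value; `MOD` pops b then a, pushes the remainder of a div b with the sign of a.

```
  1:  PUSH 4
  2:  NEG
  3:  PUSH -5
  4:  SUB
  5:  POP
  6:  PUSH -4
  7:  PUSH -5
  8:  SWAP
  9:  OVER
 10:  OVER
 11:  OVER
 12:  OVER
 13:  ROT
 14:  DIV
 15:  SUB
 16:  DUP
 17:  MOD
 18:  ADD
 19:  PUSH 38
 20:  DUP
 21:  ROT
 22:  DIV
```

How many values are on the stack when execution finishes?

4

PUSH 4  : 4
NEG     : -4
PUSH -5 : -4 -5
SUB     : 1
POP     : (empty)
PUSH -4 : -4
PUSH -5 : -4 -5
SWAP    : -5 -4
OVER    : -5 -4 -5
OVER    : -5 -4 -5 -4
OVER    : -5 -4 -5 -4 -5
OVER    : -5 -4 -5 -4 -5 -4
ROT     : -5 -4 -5 -5 -4 -4
DIV     : -5 -4 -5 -5 1
SUB     : -5 -4 -5 -6
DUP     : -5 -4 -5 -6 -6
MOD     : -5 -4 -5 0
ADD     : -5 -4 -5
PUSH 38 : -5 -4 -5 38
DUP     : -5 -4 -5 38 38
ROT     : -5 -4 38 38 -5
DIV     : -5 -4 38 -7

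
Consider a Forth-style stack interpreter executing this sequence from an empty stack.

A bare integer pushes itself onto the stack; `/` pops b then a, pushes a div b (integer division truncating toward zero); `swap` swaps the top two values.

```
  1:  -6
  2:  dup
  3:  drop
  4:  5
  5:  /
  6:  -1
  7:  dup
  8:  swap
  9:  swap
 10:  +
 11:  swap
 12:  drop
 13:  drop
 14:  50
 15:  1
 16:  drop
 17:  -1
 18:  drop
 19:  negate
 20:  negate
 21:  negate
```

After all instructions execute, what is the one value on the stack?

-50

-6     : -6
dup    : -6 -6
drop   : -6
5      : -6 5
/      : -1
-1     : -1 -1
dup    : -1 -1 -1
swap   : -1 -1 -1
swap   : -1 -1 -1
+      : -1 -2
swap   : -2 -1
drop   : -2
drop   : (empty)
50     : 50
1      : 50 1
drop   : 50
-1     : 50 -1
drop   : 50
negate : -50
negate : 50
negate : -50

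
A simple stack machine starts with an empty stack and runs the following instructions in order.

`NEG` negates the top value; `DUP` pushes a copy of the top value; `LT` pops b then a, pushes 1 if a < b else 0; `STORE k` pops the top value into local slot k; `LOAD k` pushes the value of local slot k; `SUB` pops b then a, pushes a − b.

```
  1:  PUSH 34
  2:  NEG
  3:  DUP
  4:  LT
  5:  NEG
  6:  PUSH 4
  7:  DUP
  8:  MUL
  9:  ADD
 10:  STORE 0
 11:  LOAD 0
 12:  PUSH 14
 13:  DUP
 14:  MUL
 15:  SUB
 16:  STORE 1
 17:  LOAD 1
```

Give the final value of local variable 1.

-180

PUSH 34 → [34]
NEG     → [-34]
DUP     → [-34, -34]
LT      → [0]
NEG     → [0]
PUSH 4  → [0, 4]
DUP     → [0, 4, 4]
MUL     → [0, 16]
ADD     → [16]
STORE 0 → []
LOAD 0  → [16]
PUSH 14 → [16, 14]
DUP     → [16, 14, 14]
MUL     → [16, 196]
SUB     → [-180]
STORE 1 → []
LOAD 1  → [-180]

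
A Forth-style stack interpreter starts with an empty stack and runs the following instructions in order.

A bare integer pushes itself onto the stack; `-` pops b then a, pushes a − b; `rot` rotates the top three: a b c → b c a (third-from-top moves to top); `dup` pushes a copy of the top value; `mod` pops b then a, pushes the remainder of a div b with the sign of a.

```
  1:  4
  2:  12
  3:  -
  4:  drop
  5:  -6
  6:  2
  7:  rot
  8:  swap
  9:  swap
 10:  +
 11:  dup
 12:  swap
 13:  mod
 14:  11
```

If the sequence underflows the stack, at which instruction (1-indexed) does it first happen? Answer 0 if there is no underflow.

4     4
12    4 12
-     -8
drop  (empty)
-6    -6
2     -6 2
rot  — needs 3 operands, stack has 2 → underflow

7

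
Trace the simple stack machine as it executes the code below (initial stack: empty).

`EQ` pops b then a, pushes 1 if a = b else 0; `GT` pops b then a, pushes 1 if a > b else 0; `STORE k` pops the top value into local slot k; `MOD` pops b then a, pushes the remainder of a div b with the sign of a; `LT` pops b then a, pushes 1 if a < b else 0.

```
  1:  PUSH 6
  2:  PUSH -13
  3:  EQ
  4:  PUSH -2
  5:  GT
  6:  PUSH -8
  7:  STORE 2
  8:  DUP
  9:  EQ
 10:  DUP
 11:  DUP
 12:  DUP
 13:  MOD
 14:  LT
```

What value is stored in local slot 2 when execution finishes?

PUSH 6    6
PUSH -13  6 -13
EQ        0
PUSH -2   0 -2
GT        1
PUSH -8   1 -8
STORE 2   1
DUP       1 1
EQ        1
DUP       1 1
DUP       1 1 1
DUP       1 1 1 1
MOD       1 1 0
LT        1 0

-8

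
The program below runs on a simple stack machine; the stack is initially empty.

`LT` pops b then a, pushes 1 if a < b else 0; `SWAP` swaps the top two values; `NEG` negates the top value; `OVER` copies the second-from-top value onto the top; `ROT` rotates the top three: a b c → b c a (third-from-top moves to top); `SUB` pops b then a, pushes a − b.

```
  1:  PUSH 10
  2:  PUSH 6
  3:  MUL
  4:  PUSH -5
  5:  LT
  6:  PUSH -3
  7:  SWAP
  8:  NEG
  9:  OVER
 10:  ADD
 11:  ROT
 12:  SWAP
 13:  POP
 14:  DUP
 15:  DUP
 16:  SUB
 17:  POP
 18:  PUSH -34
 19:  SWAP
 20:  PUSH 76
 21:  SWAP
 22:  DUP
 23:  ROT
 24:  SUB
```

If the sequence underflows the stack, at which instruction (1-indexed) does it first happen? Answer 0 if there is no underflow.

11

PUSH 10 -> [10]
PUSH 6  -> [10, 6]
MUL     -> [60]
PUSH -5 -> [60, -5]
LT      -> [0]
PUSH -3 -> [0, -3]
SWAP    -> [-3, 0]
NEG     -> [-3, 0]
OVER    -> [-3, 0, -3]
ADD     -> [-3, -3]
ROT  — needs 3 operands, stack has 2 → underflow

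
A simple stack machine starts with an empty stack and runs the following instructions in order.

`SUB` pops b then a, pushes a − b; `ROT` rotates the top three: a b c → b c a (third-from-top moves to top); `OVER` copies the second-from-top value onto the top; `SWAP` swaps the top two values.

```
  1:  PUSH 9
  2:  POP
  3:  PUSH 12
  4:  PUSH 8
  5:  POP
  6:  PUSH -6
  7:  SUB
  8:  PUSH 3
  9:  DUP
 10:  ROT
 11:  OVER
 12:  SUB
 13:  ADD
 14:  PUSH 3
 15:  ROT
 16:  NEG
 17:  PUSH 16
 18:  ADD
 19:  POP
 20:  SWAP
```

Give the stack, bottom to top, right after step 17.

[18, 3, -3, 16]

PUSH 9  : [9]
POP     : []
PUSH 12 : [12]
PUSH 8  : [12, 8]
POP     : [12]
PUSH -6 : [12, -6]
SUB     : [18]
PUSH 3  : [18, 3]
DUP     : [18, 3, 3]
ROT     : [3, 3, 18]
OVER    : [3, 3, 18, 3]
SUB     : [3, 3, 15]
ADD     : [3, 18]
PUSH 3  : [3, 18, 3]
ROT     : [18, 3, 3]
NEG     : [18, 3, -3]
PUSH 16 : [18, 3, -3, 16]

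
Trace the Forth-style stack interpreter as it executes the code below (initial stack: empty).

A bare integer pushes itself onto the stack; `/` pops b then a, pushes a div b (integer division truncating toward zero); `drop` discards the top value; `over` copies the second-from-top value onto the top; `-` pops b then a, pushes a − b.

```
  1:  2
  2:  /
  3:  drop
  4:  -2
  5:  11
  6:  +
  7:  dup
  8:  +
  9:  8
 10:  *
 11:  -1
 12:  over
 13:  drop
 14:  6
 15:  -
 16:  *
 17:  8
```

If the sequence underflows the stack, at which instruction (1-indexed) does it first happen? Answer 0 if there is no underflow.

2

2 -> [2]
/  — needs 2 operands, stack has 1 → underflow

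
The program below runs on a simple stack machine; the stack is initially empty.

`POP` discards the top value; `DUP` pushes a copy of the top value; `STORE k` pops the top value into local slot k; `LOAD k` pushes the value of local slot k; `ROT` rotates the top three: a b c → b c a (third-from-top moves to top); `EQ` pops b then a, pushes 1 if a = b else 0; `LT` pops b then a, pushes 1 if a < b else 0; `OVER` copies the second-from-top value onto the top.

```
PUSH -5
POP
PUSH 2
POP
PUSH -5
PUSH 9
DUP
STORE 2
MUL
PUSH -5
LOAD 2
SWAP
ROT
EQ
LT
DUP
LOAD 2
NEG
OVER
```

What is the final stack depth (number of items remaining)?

PUSH -5  -5
POP      (empty)
PUSH 2   2
POP      (empty)
PUSH -5  -5
PUSH 9   -5 9
DUP      -5 9 9
STORE 2  -5 9
MUL      -45
PUSH -5  -45 -5
LOAD 2   -45 -5 9
SWAP     -45 9 -5
ROT      9 -5 -45
EQ       9 0
LT       0
DUP      0 0
LOAD 2   0 0 9
NEG      0 0 -9
OVER     0 0 -9 0

4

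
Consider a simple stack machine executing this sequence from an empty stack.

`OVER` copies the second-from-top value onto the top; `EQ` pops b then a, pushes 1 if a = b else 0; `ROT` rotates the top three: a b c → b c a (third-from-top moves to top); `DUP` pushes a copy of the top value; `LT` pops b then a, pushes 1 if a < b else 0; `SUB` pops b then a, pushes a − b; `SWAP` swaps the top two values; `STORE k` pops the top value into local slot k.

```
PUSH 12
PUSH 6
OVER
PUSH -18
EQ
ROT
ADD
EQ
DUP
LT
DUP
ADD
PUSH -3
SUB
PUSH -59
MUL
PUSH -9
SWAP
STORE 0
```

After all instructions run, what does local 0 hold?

PUSH 12  : 12
PUSH 6   : 12 6
OVER     : 12 6 12
PUSH -18 : 12 6 12 -18
EQ       : 12 6 0
ROT      : 6 0 12
ADD      : 6 12
EQ       : 0
DUP      : 0 0
LT       : 0
DUP      : 0 0
ADD      : 0
PUSH -3  : 0 -3
SUB      : 3
PUSH -59 : 3 -59
MUL      : -177
PUSH -9  : -177 -9
SWAP     : -9 -177
STORE 0  : -9

-177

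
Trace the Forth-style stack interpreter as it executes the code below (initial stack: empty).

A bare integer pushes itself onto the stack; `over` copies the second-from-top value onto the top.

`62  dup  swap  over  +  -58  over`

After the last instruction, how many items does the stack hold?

4

62    [62]
dup   [62, 62]
swap  [62, 62]
over  [62, 62, 62]
+     [62, 124]
-58   [62, 124, -58]
over  [62, 124, -58, 124]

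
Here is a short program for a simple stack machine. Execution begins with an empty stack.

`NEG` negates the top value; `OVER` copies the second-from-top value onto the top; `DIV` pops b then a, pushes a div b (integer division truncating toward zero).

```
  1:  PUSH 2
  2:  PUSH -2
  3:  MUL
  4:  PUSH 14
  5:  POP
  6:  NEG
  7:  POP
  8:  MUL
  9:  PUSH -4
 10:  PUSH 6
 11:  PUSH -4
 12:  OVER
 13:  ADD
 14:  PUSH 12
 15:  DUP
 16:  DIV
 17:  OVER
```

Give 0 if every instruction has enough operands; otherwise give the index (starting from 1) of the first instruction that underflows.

8

PUSH 2   [2]
PUSH -2  [2, -2]
MUL      [-4]
PUSH 14  [-4, 14]
POP      [-4]
NEG      [4]
POP      []
MUL  — needs 2 operands, stack has 0 → underflow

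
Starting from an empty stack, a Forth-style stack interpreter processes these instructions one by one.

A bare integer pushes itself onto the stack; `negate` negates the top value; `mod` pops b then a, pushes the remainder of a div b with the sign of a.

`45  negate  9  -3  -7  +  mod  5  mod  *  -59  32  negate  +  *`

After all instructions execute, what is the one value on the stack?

16380

45     → 45
negate → -45
9      → -45 9
-3     → -45 9 -3
-7     → -45 9 -3 -7
+      → -45 9 -10
mod    → -45 9
5      → -45 9 5
mod    → -45 4
*      → -180
-59    → -180 -59
32     → -180 -59 32
negate → -180 -59 -32
+      → -180 -91
*      → 16380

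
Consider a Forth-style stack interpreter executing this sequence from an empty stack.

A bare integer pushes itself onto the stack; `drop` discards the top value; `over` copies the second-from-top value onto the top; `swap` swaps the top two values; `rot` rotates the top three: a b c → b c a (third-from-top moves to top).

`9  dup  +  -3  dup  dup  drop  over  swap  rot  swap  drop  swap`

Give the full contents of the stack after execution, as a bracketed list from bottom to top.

[18, -3, -3]

9    → [9]
dup  → [9, 9]
+    → [18]
-3   → [18, -3]
dup  → [18, -3, -3]
dup  → [18, -3, -3, -3]
drop → [18, -3, -3]
over → [18, -3, -3, -3]
swap → [18, -3, -3, -3]
rot  → [18, -3, -3, -3]
swap → [18, -3, -3, -3]
drop → [18, -3, -3]
swap → [18, -3, -3]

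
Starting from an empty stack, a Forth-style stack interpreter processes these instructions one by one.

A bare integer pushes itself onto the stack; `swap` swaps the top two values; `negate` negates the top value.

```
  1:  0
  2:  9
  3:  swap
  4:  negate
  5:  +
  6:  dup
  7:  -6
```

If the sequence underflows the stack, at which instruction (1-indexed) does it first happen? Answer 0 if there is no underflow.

0      → [0]
9      → [0, 9]
swap   → [9, 0]
negate → [9, 0]
+      → [9]
dup    → [9, 9]
-6     → [9, 9, -6]

0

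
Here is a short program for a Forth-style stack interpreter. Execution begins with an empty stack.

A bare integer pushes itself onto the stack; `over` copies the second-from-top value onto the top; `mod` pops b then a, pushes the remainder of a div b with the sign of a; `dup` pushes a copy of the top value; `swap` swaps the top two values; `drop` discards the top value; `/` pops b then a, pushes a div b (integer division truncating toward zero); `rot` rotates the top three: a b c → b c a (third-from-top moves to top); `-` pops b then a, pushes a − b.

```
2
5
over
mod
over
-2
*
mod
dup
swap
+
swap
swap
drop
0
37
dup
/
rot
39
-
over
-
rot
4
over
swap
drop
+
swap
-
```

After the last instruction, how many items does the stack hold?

2    -> [2]
5    -> [2, 5]
over -> [2, 5, 2]
mod  -> [2, 1]
over -> [2, 1, 2]
-2   -> [2, 1, 2, -2]
*    -> [2, 1, -4]
mod  -> [2, 1]
dup  -> [2, 1, 1]
swap -> [2, 1, 1]
+    -> [2, 2]
swap -> [2, 2]
swap -> [2, 2]
drop -> [2]
0    -> [2, 0]
37   -> [2, 0, 37]
dup  -> [2, 0, 37, 37]
/    -> [2, 0, 1]
rot  -> [0, 1, 2]
39   -> [0, 1, 2, 39]
-    -> [0, 1, -37]
over -> [0, 1, -37, 1]
-    -> [0, 1, -38]
rot  -> [1, -38, 0]
4    -> [1, -38, 0, 4]
over -> [1, -38, 0, 4, 0]
swap -> [1, -38, 0, 0, 4]
drop -> [1, -38, 0, 0]
+    -> [1, -38, 0]
swap -> [1, 0, -38]
-    -> [1, 38]

2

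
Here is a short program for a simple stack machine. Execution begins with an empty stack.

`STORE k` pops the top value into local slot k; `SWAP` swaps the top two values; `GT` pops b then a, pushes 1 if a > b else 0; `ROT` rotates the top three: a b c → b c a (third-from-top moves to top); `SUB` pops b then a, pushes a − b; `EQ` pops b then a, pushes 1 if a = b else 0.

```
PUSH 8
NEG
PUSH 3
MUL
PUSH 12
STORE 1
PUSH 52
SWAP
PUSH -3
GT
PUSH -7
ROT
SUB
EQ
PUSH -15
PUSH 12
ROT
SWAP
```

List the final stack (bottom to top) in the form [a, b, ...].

[-15, 0, 12]

PUSH 8   : 8
NEG      : -8
PUSH 3   : -8 3
MUL      : -24
PUSH 12  : -24 12
STORE 1  : -24
PUSH 52  : -24 52
SWAP     : 52 -24
PUSH -3  : 52 -24 -3
GT       : 52 0
PUSH -7  : 52 0 -7
ROT      : 0 -7 52
SUB      : 0 -59
EQ       : 0
PUSH -15 : 0 -15
PUSH 12  : 0 -15 12
ROT      : -15 12 0
SWAP     : -15 0 12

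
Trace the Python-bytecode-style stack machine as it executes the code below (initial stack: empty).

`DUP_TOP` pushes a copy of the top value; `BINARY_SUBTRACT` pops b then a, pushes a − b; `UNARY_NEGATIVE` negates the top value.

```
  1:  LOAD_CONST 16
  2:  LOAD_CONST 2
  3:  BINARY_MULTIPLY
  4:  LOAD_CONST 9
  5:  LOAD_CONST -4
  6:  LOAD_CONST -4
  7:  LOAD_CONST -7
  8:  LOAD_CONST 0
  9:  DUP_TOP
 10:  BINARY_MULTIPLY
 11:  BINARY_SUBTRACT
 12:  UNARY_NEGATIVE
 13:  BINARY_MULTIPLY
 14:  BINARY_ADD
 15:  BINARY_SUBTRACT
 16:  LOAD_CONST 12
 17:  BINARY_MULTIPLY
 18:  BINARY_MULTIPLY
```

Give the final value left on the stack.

LOAD_CONST 16   → 16
LOAD_CONST 2    → 16 2
BINARY_MULTIPLY → 32
LOAD_CONST 9    → 32 9
LOAD_CONST -4   → 32 9 -4
LOAD_CONST -4   → 32 9 -4 -4
LOAD_CONST -7   → 32 9 -4 -4 -7
LOAD_CONST 0    → 32 9 -4 -4 -7 0
DUP_TOP         → 32 9 -4 -4 -7 0 0
BINARY_MULTIPLY → 32 9 -4 -4 -7 0
BINARY_SUBTRACT → 32 9 -4 -4 -7
UNARY_NEGATIVE  → 32 9 -4 -4 7
BINARY_MULTIPLY → 32 9 -4 -28
BINARY_ADD      → 32 9 -32
BINARY_SUBTRACT → 32 41
LOAD_CONST 12   → 32 41 12
BINARY_MULTIPLY → 32 492
BINARY_MULTIPLY → 15744

15744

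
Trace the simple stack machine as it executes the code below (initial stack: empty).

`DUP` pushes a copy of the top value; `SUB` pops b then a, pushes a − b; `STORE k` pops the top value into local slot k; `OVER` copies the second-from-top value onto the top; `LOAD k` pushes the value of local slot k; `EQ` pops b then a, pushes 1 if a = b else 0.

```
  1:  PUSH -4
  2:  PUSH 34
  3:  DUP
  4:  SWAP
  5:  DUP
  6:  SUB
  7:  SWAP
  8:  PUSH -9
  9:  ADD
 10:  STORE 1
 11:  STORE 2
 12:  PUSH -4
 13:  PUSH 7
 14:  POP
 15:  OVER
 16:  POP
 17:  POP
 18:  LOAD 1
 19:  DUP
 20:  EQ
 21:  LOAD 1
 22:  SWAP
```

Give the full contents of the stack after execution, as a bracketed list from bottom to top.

[-4, 25, 1]

PUSH -4  [-4]
PUSH 34  [-4, 34]
DUP      [-4, 34, 34]
SWAP     [-4, 34, 34]
DUP      [-4, 34, 34, 34]
SUB      [-4, 34, 0]
SWAP     [-4, 0, 34]
PUSH -9  [-4, 0, 34, -9]
ADD      [-4, 0, 25]
STORE 1  [-4, 0]
STORE 2  [-4]
PUSH -4  [-4, -4]
PUSH 7   [-4, -4, 7]
POP      [-4, -4]
OVER     [-4, -4, -4]
POP      [-4, -4]
POP      [-4]
LOAD 1   [-4, 25]
DUP      [-4, 25, 25]
EQ       [-4, 1]
LOAD 1   [-4, 1, 25]
SWAP     [-4, 25, 1]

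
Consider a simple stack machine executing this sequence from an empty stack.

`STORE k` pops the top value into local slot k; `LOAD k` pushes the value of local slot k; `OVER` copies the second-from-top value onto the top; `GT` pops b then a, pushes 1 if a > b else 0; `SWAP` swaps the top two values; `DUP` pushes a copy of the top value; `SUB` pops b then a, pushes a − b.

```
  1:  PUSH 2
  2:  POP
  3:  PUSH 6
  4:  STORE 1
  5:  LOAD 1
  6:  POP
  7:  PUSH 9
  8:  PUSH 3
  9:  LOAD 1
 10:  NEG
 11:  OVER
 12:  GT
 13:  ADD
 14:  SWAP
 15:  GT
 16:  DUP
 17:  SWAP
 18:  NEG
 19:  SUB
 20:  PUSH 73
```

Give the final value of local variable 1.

PUSH 2  -> [2]
POP     -> []
PUSH 6  -> [6]
STORE 1 -> []
LOAD 1  -> [6]
POP     -> []
PUSH 9  -> [9]
PUSH 3  -> [9, 3]
LOAD 1  -> [9, 3, 6]
NEG     -> [9, 3, -6]
OVER    -> [9, 3, -6, 3]
GT      -> [9, 3, 0]
ADD     -> [9, 3]
SWAP    -> [3, 9]
GT      -> [0]
DUP     -> [0, 0]
SWAP    -> [0, 0]
NEG     -> [0, 0]
SUB     -> [0]
PUSH 73 -> [0, 73]

6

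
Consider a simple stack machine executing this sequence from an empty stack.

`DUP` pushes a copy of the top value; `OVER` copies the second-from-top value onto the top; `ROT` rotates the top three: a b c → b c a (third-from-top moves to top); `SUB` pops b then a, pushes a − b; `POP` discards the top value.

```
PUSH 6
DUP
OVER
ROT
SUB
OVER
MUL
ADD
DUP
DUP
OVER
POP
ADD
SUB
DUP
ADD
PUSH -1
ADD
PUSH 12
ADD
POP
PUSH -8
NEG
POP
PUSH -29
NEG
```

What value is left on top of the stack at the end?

29

PUSH 6   -> 6
DUP      -> 6 6
OVER     -> 6 6 6
ROT      -> 6 6 6
SUB      -> 6 0
OVER     -> 6 0 6
MUL      -> 6 0
ADD      -> 6
DUP      -> 6 6
DUP      -> 6 6 6
OVER     -> 6 6 6 6
POP      -> 6 6 6
ADD      -> 6 12
SUB      -> -6
DUP      -> -6 -6
ADD      -> -12
PUSH -1  -> -12 -1
ADD      -> -13
PUSH 12  -> -13 12
ADD      -> -1
POP      -> (empty)
PUSH -8  -> -8
NEG      -> 8
POP      -> (empty)
PUSH -29 -> -29
NEG      -> 29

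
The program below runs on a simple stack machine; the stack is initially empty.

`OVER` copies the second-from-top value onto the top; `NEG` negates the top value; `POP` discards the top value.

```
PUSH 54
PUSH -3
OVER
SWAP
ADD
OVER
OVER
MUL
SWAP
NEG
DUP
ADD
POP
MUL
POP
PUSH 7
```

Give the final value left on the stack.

PUSH 54 : 54
PUSH -3 : 54 -3
OVER    : 54 -3 54
SWAP    : 54 54 -3
ADD     : 54 51
OVER    : 54 51 54
OVER    : 54 51 54 51
MUL     : 54 51 2754
SWAP    : 54 2754 51
NEG     : 54 2754 -51
DUP     : 54 2754 -51 -51
ADD     : 54 2754 -102
POP     : 54 2754
MUL     : 148716
POP     : (empty)
PUSH 7  : 7

7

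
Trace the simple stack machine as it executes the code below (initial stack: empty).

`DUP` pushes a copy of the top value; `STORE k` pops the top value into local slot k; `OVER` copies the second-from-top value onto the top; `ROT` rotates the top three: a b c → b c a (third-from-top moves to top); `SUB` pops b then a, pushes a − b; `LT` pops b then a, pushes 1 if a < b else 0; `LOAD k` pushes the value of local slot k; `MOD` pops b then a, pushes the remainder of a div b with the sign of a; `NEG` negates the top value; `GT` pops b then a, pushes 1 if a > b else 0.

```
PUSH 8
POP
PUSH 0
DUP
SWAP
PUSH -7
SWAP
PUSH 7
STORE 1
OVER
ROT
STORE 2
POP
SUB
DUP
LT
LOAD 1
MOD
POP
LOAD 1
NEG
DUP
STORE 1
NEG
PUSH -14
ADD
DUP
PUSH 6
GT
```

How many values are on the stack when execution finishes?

PUSH 8   -> [8]
POP      -> []
PUSH 0   -> [0]
DUP      -> [0, 0]
SWAP     -> [0, 0]
PUSH -7  -> [0, 0, -7]
SWAP     -> [0, -7, 0]
PUSH 7   -> [0, -7, 0, 7]
STORE 1  -> [0, -7, 0]
OVER     -> [0, -7, 0, -7]
ROT      -> [0, 0, -7, -7]
STORE 2  -> [0, 0, -7]
POP      -> [0, 0]
SUB      -> [0]
DUP      -> [0, 0]
LT       -> [0]
LOAD 1   -> [0, 7]
MOD      -> [0]
POP      -> []
LOAD 1   -> [7]
NEG      -> [-7]
DUP      -> [-7, -7]
STORE 1  -> [-7]
NEG      -> [7]
PUSH -14 -> [7, -14]
ADD      -> [-7]
DUP      -> [-7, -7]
PUSH 6   -> [-7, -7, 6]
GT       -> [-7, 0]

2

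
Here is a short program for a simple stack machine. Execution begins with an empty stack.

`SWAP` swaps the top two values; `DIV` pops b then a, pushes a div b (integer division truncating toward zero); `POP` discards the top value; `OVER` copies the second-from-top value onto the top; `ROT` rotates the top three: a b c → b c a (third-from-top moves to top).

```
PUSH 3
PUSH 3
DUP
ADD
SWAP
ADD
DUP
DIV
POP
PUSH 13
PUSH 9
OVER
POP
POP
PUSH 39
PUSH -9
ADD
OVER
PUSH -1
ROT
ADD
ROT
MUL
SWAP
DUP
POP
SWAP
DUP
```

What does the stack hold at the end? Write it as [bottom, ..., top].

PUSH 3  → [3]
PUSH 3  → [3, 3]
DUP     → [3, 3, 3]
ADD     → [3, 6]
SWAP    → [6, 3]
ADD     → [9]
DUP     → [9, 9]
DIV     → [1]
POP     → []
PUSH 13 → [13]
PUSH 9  → [13, 9]
OVER    → [13, 9, 13]
POP     → [13, 9]
POP     → [13]
PUSH 39 → [13, 39]
PUSH -9 → [13, 39, -9]
ADD     → [13, 30]
OVER    → [13, 30, 13]
PUSH -1 → [13, 30, 13, -1]
ROT     → [13, 13, -1, 30]
ADD     → [13, 13, 29]
ROT     → [13, 29, 13]
MUL     → [13, 377]
SWAP    → [377, 13]
DUP     → [377, 13, 13]
POP     → [377, 13]
SWAP    → [13, 377]
DUP     → [13, 377, 377]

[13, 377, 377]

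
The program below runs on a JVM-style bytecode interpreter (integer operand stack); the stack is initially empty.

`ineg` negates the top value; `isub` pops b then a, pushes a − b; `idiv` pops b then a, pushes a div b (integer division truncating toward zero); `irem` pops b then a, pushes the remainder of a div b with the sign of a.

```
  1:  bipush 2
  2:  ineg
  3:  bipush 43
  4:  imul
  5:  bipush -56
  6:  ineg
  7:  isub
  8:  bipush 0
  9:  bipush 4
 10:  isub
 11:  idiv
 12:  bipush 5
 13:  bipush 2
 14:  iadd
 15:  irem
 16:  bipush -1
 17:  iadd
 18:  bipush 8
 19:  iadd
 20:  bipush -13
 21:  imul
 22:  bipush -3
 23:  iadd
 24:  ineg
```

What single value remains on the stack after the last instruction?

94

bipush 2   -> 2
ineg       -> -2
bipush 43  -> -2 43
imul       -> -86
bipush -56 -> -86 -56
ineg       -> -86 56
isub       -> -142
bipush 0   -> -142 0
bipush 4   -> -142 0 4
isub       -> -142 -4
idiv       -> 35
bipush 5   -> 35 5
bipush 2   -> 35 5 2
iadd       -> 35 7
irem       -> 0
bipush -1  -> 0 -1
iadd       -> -1
bipush 8   -> -1 8
iadd       -> 7
bipush -13 -> 7 -13
imul       -> -91
bipush -3  -> -91 -3
iadd       -> -94
ineg       -> 94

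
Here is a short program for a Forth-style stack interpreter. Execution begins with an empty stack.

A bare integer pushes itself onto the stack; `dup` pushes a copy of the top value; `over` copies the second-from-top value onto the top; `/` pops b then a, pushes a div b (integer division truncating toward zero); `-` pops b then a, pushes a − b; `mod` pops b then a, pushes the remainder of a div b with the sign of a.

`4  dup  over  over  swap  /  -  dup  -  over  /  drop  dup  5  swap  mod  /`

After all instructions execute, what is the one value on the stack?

4    : [4]
dup  : [4, 4]
over : [4, 4, 4]
over : [4, 4, 4, 4]
swap : [4, 4, 4, 4]
/    : [4, 4, 1]
-    : [4, 3]
dup  : [4, 3, 3]
-    : [4, 0]
over : [4, 0, 4]
/    : [4, 0]
drop : [4]
dup  : [4, 4]
5    : [4, 4, 5]
swap : [4, 5, 4]
mod  : [4, 1]
/    : [4]

4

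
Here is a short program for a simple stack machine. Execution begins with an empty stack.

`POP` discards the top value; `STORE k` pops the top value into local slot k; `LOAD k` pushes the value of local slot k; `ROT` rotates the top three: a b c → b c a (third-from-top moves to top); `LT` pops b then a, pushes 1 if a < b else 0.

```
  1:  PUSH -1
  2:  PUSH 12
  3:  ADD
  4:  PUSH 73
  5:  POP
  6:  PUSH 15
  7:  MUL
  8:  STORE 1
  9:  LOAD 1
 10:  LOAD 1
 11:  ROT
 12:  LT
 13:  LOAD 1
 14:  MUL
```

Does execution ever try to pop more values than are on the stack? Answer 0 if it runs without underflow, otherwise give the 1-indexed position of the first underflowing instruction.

11

PUSH -1 : -1
PUSH 12 : -1 12
ADD     : 11
PUSH 73 : 11 73
POP     : 11
PUSH 15 : 11 15
MUL     : 165
STORE 1 : (empty)
LOAD 1  : 165
LOAD 1  : 165 165
ROT  — needs 3 operands, stack has 2 → underflow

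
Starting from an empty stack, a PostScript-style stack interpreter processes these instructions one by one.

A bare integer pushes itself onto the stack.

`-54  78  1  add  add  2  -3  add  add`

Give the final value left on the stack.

-54 : -54
78  : -54 78
1   : -54 78 1
add : -54 79
add : 25
2   : 25 2
-3  : 25 2 -3
add : 25 -1
add : 24

24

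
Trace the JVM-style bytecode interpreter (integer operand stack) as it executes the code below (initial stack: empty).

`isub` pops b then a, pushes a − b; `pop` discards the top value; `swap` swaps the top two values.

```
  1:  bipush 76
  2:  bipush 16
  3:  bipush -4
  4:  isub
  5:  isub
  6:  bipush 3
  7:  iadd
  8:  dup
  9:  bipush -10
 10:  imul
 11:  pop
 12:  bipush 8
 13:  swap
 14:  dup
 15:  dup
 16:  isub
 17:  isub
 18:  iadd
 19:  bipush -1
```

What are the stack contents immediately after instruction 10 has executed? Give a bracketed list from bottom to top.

[59, -590]

bipush 76  → 76
bipush 16  → 76 16
bipush -4  → 76 16 -4
isub       → 76 20
isub       → 56
bipush 3   → 56 3
iadd       → 59
dup        → 59 59
bipush -10 → 59 59 -10
imul       → 59 -590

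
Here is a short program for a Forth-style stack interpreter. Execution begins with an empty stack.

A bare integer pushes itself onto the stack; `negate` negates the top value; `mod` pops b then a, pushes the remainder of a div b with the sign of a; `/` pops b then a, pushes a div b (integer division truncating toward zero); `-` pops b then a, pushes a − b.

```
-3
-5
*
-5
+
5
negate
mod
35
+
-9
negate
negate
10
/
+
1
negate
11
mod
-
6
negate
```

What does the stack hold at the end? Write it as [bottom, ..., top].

-3      -3
-5      -3 -5
*       15
-5      15 -5
+       10
5       10 5
negate  10 -5
mod     0
35      0 35
+       35
-9      35 -9
negate  35 9
negate  35 -9
10      35 -9 10
/       35 0
+       35
1       35 1
negate  35 -1
11      35 -1 11
mod     35 -1
-       36
6       36 6
negate  36 -6

[36, -6]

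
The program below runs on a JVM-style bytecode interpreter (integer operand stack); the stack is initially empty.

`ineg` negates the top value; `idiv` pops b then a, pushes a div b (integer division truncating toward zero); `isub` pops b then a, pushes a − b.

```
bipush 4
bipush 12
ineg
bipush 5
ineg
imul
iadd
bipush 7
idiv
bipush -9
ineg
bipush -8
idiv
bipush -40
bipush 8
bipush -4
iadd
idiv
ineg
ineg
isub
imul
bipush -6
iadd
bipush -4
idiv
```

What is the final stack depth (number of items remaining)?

1

bipush 4   : [4]
bipush 12  : [4, 12]
ineg       : [4, -12]
bipush 5   : [4, -12, 5]
ineg       : [4, -12, -5]
imul       : [4, 60]
iadd       : [64]
bipush 7   : [64, 7]
idiv       : [9]
bipush -9  : [9, -9]
ineg       : [9, 9]
bipush -8  : [9, 9, -8]
idiv       : [9, -1]
bipush -40 : [9, -1, -40]
bipush 8   : [9, -1, -40, 8]
bipush -4  : [9, -1, -40, 8, -4]
iadd       : [9, -1, -40, 4]
idiv       : [9, -1, -10]
ineg       : [9, -1, 10]
ineg       : [9, -1, -10]
isub       : [9, 9]
imul       : [81]
bipush -6  : [81, -6]
iadd       : [75]
bipush -4  : [75, -4]
idiv       : [-18]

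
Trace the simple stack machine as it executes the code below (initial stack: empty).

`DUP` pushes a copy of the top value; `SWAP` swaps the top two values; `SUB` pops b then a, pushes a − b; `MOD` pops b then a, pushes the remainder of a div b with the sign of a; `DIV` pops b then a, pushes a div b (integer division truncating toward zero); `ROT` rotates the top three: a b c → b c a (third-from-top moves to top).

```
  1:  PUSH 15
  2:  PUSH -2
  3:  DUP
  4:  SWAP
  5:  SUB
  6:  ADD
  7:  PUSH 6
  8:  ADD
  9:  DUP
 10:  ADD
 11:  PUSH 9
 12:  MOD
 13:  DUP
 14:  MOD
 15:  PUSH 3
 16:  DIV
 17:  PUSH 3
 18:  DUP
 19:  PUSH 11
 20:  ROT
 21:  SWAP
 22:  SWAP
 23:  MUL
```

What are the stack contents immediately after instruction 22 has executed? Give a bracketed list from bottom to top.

PUSH 15 → [15]
PUSH -2 → [15, -2]
DUP     → [15, -2, -2]
SWAP    → [15, -2, -2]
SUB     → [15, 0]
ADD     → [15]
PUSH 6  → [15, 6]
ADD     → [21]
DUP     → [21, 21]
ADD     → [42]
PUSH 9  → [42, 9]
MOD     → [6]
DUP     → [6, 6]
MOD     → [0]
PUSH 3  → [0, 3]
DIV     → [0]
PUSH 3  → [0, 3]
DUP     → [0, 3, 3]
PUSH 11 → [0, 3, 3, 11]
ROT     → [0, 3, 11, 3]
SWAP    → [0, 3, 3, 11]
SWAP    → [0, 3, 11, 3]

[0, 3, 11, 3]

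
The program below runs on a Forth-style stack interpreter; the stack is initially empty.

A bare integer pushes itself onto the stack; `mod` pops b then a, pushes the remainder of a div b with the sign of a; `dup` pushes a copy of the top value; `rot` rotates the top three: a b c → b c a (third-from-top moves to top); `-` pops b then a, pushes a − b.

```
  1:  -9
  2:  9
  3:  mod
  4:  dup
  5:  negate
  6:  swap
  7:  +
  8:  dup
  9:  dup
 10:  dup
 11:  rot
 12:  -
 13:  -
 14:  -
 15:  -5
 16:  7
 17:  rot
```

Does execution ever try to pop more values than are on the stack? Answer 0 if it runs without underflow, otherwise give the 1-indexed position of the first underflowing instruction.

-9     : [-9]
9      : [-9, 9]
mod    : [0]
dup    : [0, 0]
negate : [0, 0]
swap   : [0, 0]
+      : [0]
dup    : [0, 0]
dup    : [0, 0, 0]
dup    : [0, 0, 0, 0]
rot    : [0, 0, 0, 0]
-      : [0, 0, 0]
-      : [0, 0]
-      : [0]
-5     : [0, -5]
7      : [0, -5, 7]
rot    : [-5, 7, 0]

0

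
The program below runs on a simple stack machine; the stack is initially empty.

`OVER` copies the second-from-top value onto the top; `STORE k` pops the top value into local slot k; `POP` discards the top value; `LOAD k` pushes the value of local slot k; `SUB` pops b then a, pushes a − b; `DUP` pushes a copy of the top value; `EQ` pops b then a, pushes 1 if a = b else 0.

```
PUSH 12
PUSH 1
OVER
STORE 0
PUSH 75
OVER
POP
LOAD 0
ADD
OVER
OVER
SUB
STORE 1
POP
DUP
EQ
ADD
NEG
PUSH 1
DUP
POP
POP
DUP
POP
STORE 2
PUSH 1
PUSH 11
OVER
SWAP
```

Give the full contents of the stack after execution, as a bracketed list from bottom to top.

[1, 1, 11]

PUSH 12  [12]
PUSH 1   [12, 1]
OVER     [12, 1, 12]
STORE 0  [12, 1]
PUSH 75  [12, 1, 75]
OVER     [12, 1, 75, 1]
POP      [12, 1, 75]
LOAD 0   [12, 1, 75, 12]
ADD      [12, 1, 87]
OVER     [12, 1, 87, 1]
OVER     [12, 1, 87, 1, 87]
SUB      [12, 1, 87, -86]
STORE 1  [12, 1, 87]
POP      [12, 1]
DUP      [12, 1, 1]
EQ       [12, 1]
ADD      [13]
NEG      [-13]
PUSH 1   [-13, 1]
DUP      [-13, 1, 1]
POP      [-13, 1]
POP      [-13]
DUP      [-13, -13]
POP      [-13]
STORE 2  []
PUSH 1   [1]
PUSH 11  [1, 11]
OVER     [1, 11, 1]
SWAP     [1, 1, 11]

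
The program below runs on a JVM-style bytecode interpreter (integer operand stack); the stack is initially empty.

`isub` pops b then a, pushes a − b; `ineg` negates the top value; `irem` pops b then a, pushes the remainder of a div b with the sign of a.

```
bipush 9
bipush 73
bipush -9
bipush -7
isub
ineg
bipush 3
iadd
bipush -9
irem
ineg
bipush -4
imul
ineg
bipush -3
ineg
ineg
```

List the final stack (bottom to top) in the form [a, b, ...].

bipush 9  → [9]
bipush 73 → [9, 73]
bipush -9 → [9, 73, -9]
bipush -7 → [9, 73, -9, -7]
isub      → [9, 73, -2]
ineg      → [9, 73, 2]
bipush 3  → [9, 73, 2, 3]
iadd      → [9, 73, 5]
bipush -9 → [9, 73, 5, -9]
irem      → [9, 73, 5]
ineg      → [9, 73, -5]
bipush -4 → [9, 73, -5, -4]
imul      → [9, 73, 20]
ineg      → [9, 73, -20]
bipush -3 → [9, 73, -20, -3]
ineg      → [9, 73, -20, 3]
ineg      → [9, 73, -20, -3]

[9, 73, -20, -3]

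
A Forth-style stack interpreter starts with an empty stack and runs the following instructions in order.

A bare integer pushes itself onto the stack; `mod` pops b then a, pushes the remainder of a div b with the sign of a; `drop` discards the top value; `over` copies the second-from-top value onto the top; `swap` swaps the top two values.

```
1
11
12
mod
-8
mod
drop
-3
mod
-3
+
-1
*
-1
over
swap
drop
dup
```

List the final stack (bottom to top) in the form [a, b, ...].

[2, 2, 2]

1    -> 1
11   -> 1 11
12   -> 1 11 12
mod  -> 1 11
-8   -> 1 11 -8
mod  -> 1 3
drop -> 1
-3   -> 1 -3
mod  -> 1
-3   -> 1 -3
+    -> -2
-1   -> -2 -1
*    -> 2
-1   -> 2 -1
over -> 2 -1 2
swap -> 2 2 -1
drop -> 2 2
dup  -> 2 2 2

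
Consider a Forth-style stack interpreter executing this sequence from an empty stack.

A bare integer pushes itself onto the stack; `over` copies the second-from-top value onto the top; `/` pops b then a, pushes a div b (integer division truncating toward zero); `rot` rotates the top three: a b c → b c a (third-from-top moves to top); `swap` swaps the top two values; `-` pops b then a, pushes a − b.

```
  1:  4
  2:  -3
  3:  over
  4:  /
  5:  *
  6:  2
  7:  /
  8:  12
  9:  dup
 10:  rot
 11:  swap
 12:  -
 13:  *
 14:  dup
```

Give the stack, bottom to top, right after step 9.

4    -> [4]
-3   -> [4, -3]
over -> [4, -3, 4]
/    -> [4, 0]
*    -> [0]
2    -> [0, 2]
/    -> [0]
12   -> [0, 12]
dup  -> [0, 12, 12]

[0, 12, 12]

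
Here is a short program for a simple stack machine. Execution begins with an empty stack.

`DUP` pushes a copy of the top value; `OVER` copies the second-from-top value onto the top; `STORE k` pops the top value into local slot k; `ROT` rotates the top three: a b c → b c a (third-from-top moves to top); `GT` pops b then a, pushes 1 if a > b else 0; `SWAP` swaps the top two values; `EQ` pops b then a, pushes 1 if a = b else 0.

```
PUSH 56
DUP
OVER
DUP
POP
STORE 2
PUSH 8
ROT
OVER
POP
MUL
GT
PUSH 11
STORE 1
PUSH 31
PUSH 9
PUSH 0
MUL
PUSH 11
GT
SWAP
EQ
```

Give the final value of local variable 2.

PUSH 56 : [56]
DUP     : [56, 56]
OVER    : [56, 56, 56]
DUP     : [56, 56, 56, 56]
POP     : [56, 56, 56]
STORE 2 : [56, 56]
PUSH 8  : [56, 56, 8]
ROT     : [56, 8, 56]
OVER    : [56, 8, 56, 8]
POP     : [56, 8, 56]
MUL     : [56, 448]
GT      : [0]
PUSH 11 : [0, 11]
STORE 1 : [0]
PUSH 31 : [0, 31]
PUSH 9  : [0, 31, 9]
PUSH 0  : [0, 31, 9, 0]
MUL     : [0, 31, 0]
PUSH 11 : [0, 31, 0, 11]
GT      : [0, 31, 0]
SWAP    : [0, 0, 31]
EQ      : [0, 0]

56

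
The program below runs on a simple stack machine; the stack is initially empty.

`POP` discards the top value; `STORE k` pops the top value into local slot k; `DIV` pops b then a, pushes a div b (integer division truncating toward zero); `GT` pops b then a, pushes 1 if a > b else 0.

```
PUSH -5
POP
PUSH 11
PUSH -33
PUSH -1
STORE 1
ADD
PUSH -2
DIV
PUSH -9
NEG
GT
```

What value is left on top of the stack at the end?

PUSH -5  : -5
POP      : (empty)
PUSH 11  : 11
PUSH -33 : 11 -33
PUSH -1  : 11 -33 -1
STORE 1  : 11 -33
ADD      : -22
PUSH -2  : -22 -2
DIV      : 11
PUSH -9  : 11 -9
NEG      : 11 9
GT       : 1

1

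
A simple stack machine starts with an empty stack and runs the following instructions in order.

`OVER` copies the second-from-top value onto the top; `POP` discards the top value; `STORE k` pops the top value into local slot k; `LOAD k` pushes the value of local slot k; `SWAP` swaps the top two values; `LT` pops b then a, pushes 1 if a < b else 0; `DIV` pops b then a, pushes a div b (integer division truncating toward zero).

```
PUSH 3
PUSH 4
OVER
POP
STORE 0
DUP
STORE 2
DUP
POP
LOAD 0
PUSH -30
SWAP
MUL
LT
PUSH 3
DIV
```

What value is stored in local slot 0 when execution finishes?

4

PUSH 3   -> [3]
PUSH 4   -> [3, 4]
OVER     -> [3, 4, 3]
POP      -> [3, 4]
STORE 0  -> [3]
DUP      -> [3, 3]
STORE 2  -> [3]
DUP      -> [3, 3]
POP      -> [3]
LOAD 0   -> [3, 4]
PUSH -30 -> [3, 4, -30]
SWAP     -> [3, -30, 4]
MUL      -> [3, -120]
LT       -> [0]
PUSH 3   -> [0, 3]
DIV      -> [0]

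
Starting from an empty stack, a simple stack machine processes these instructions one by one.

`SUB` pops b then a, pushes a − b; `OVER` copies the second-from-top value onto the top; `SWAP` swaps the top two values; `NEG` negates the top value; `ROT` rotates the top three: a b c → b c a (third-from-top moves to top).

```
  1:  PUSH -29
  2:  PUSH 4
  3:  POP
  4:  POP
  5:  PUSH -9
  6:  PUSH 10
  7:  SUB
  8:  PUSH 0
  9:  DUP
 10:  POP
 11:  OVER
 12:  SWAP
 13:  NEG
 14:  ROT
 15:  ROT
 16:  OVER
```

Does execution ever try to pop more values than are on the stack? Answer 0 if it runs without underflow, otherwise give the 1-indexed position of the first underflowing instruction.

0

PUSH -29  -29
PUSH 4    -29 4
POP       -29
POP       (empty)
PUSH -9   -9
PUSH 10   -9 10
SUB       -19
PUSH 0    -19 0
DUP       -19 0 0
POP       -19 0
OVER      -19 0 -19
SWAP      -19 -19 0
NEG       -19 -19 0
ROT       -19 0 -19
ROT       0 -19 -19
OVER      0 -19 -19 -19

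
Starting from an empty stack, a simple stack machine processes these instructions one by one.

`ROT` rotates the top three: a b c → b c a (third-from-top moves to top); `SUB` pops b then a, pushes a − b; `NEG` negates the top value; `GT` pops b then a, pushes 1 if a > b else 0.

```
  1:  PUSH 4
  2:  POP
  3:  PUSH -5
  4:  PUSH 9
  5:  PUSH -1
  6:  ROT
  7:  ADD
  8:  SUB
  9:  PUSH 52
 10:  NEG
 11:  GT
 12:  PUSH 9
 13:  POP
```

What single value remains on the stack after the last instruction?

1

PUSH 4  -> [4]
POP     -> []
PUSH -5 -> [-5]
PUSH 9  -> [-5, 9]
PUSH -1 -> [-5, 9, -1]
ROT     -> [9, -1, -5]
ADD     -> [9, -6]
SUB     -> [15]
PUSH 52 -> [15, 52]
NEG     -> [15, -52]
GT      -> [1]
PUSH 9  -> [1, 9]
POP     -> [1]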